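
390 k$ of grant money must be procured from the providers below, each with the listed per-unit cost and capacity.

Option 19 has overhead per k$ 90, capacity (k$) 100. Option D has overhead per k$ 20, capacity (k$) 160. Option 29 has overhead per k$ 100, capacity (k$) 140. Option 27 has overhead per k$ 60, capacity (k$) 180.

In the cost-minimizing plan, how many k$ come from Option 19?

Fill from the cheapest provider first.
Take 160 from Option D at 20 → need 230 more.
Option 27 at 60: take all 180 k$ → 50 still needed.
Option 19 (90): take the remaining 50 → done.
Option 29: unused.

50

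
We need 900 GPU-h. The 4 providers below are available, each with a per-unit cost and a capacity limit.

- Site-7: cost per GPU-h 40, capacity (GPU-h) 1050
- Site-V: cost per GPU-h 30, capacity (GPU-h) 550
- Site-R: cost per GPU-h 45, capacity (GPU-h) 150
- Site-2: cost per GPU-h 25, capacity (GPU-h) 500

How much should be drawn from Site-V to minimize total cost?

Use providers in increasing cost order.
Site-2 at 25: take all 500 GPU-h — 400 still needed.
Site-V at 30: take 400 of its 550 — requirement met.
Site-7, Site-R: unused.

400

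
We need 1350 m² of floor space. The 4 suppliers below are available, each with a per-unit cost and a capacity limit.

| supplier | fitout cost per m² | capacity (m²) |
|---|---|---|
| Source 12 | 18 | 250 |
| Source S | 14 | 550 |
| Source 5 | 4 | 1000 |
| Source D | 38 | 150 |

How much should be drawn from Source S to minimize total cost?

Cheapest first:
Source 5 (4): use full 1000 → 350 m² to go.
Source S (14): take the remaining 350 → done.
Source 12, Source D: unused.

350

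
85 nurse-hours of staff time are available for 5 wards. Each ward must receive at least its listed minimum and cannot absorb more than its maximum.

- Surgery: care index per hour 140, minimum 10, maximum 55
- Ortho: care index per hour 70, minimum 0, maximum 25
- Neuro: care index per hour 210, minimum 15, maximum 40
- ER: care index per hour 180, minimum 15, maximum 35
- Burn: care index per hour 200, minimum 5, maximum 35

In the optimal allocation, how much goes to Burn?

Meeting every minimum uses 10+0+15+15+5 = 45 nurse-hours, leaving 40.
Order the wards by care index per hour: Neuro 210 > Burn 200 > ER 180 > Surgery 140 > Ortho 70.
Neuro: +25 to 40 (cap) — 15 left.
Only 15 left; Burn takes them to reach 20.

20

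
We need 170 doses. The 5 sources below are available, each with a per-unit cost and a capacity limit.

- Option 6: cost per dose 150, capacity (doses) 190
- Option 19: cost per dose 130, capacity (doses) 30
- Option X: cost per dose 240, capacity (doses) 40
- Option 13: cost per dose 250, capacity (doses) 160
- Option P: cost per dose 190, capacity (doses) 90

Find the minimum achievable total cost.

Use sources in increasing cost order.
Option 19 at 130: take all 30 doses → 140 still needed.
Option 6 (150): take the remaining 140 → done.
Option P, Option X, Option 13: unused.
Cost = 30×130 + 140×150 = 24900.

24900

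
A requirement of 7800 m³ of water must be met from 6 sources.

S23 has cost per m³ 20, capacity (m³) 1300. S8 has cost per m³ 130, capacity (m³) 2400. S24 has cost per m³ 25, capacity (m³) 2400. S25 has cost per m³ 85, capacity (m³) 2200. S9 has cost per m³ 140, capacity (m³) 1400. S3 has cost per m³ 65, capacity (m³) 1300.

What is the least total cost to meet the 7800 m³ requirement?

Use sources in increasing cost order.
Take 1300 from S23 at 20 ; need 6500 more.
S24 at 25: take all 2400 m³ ; 4100 still needed.
Take 1300 from S3 at 65 ; need 2800 more.
Take 2200 from S25 at 85 ; need 600 more.
S8 at 130: take 600 of its 2400 ; requirement met.
S9: unused.
Cost = 1300×20 + 2400×25 + 1300×65 + 2200×85 + 600×130 = 435500.

435500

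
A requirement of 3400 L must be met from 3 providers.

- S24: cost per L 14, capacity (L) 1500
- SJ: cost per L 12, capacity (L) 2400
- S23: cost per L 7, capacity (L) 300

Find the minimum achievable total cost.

Use providers in increasing cost order.
Take 300 from S23 at 7 ; need 3100 more.
SJ at 12: take all 2400 L ; 700 still needed.
S24 at 14: take 700 of its 1500 ; requirement met.
Cost = 300×7 + 2400×12 + 700×14 = 40700.

40700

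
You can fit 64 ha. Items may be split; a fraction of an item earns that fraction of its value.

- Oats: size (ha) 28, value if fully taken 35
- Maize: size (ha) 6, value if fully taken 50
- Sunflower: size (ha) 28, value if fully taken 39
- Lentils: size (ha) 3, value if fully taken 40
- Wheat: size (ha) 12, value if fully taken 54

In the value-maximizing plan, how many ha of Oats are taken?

15

Best value per unit of size first: Lentils 40/3≈13.3, Maize 50/6≈8.33, Wheat 54/12≈4.5, Sunflower 39/28≈1.39, Oats 35/28≈1.25.
Take all of Lentils (3 ha, value 40) ; 61 ha left.
All 6 ha of Maize fit (value 50) ; 55 remain.
All 12 ha of Wheat fit (value 54) ; 43 remain.
All 28 ha of Sunflower fit (value 39) ; 15 remain.
15 ha left: a 15/28 share of Oats gives 35×15/28 = 18.75.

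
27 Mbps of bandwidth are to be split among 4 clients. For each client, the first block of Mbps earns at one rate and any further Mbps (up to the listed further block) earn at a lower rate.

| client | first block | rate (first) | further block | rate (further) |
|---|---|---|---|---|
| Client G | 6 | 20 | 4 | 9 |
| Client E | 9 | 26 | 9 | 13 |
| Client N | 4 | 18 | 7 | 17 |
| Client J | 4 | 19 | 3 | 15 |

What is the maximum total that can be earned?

570

Rank every tier by rate: Client E/first 26 > Client G/first 20 > Client J/first 19 > Client N/first 18 > Client N/second 17 > Client J/second 15 > Client E/second 13 > Client G/second 9.
Client E/first (26): +9 ; 18 left.
Client G first at 20: fill all 6 ; 12 left.
Client J/first (19): +4 ; 8 left.
Client N/first (18): +4 ; 4 left.
4 remain; put them into Client N second at 17.
Total = 26×9 + 20×6 + 19×4 + 18×4 + 17×4 = 570.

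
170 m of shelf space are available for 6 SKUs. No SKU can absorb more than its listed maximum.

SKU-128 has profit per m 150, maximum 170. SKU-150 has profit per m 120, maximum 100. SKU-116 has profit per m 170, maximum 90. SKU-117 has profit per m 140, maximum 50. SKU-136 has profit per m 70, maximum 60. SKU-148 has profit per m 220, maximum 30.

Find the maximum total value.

Rank by profit per m: SKU-148 220 > SKU-116 170 > SKU-128 150 > SKU-117 140 > SKU-150 120 > SKU-136 70.
Give SKU-148 30 to hit its cap of 30 ; 140 left.
SKU-116 takes 90 to reach its cap of 90 ; 50 left.
SKU-128: +50 (room for 170) → 50. Pool exhausted.
Total = 150×50 + 170×90 + 220×30 = 29400.

29400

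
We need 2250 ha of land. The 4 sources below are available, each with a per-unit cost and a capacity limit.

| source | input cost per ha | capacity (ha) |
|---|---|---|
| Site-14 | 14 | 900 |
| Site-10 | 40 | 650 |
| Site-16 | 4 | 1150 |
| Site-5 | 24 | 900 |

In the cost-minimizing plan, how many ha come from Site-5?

Cheapest first:
Site-16 at 4: take all 1150 ha ; 1100 still needed.
Site-14 (14): use full 900 ; 200 ha to go.
Take 200 from Site-5 at 24 to finish.
Site-10: unused.

200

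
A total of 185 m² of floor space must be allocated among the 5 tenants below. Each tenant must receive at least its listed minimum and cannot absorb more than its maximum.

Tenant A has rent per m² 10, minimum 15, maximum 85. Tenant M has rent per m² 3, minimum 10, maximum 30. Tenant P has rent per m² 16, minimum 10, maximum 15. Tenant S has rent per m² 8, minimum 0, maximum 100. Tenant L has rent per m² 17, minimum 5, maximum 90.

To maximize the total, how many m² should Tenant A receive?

70

Meeting every minimum uses 15+10+10+0+5 = 40 m², leaving 145.
Highest rent per m² first: Tenant L 17 > Tenant P 16 > Tenant A 10 > Tenant S 8 > Tenant M 3.
Tenant L takes 85 more to reach its cap of 90 — 60 left.
Tenant P takes 5 more to reach its cap of 15 — 55 left.
Only 55 left; Tenant A takes them to reach 70.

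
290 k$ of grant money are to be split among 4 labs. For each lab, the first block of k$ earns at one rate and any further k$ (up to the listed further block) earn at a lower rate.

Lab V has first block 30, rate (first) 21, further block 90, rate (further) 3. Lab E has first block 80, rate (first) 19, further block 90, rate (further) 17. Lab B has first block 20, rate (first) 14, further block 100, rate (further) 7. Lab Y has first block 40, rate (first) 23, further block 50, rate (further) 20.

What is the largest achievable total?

5600

Rank every tier by rate: Lab Y/first 23 > Lab V/first 21 > Lab Y/second 20 > Lab E/first 19 > Lab E/second 17 > Lab B/first 14 > Lab B/second 7 > Lab V/second 3.
Lab Y/first (23): +40 → 250 left.
Fill Lab V first block (30 at 21) → 220 left.
Lab Y second at 20: fill all 50 → 170 left.
Lab E/first (19): +80 → 90 left.
Lab E second at 17: fill all 90 → 0 left.
Total = 23×40 + 21×30 + 20×50 + 19×80 + 17×90 = 5600.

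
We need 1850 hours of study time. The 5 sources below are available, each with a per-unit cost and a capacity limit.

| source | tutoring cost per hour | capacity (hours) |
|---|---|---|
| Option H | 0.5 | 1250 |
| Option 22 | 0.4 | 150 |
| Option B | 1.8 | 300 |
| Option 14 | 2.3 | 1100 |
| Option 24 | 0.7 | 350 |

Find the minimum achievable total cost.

Use sources in increasing cost order.
Option 22 (0.4): use full 150 ; 1700 hours to go.
Option H at 0.5: take all 1250 hours ; 450 still needed.
Option 24 (0.7): use full 350 ; 100 hours to go.
Take 100 from Option B at 1.8 to finish.
Option 14: unused.
Cost = 150×0.4 + 1250×0.5 + 350×0.7 + 100×1.8 = 1110.

1110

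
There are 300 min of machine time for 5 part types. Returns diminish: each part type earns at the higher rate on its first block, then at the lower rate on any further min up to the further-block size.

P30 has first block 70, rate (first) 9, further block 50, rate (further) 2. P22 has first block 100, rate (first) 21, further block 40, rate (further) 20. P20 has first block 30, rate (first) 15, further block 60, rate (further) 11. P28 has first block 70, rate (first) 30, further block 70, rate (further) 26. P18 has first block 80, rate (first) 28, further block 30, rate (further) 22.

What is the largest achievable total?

Rank every tier by rate: P28/tier1 30 > P18/tier1 28 > P28/tier2 26 > P18/tier2 22 > P22/tier1 21 > P22/tier2 20 > P20/tier1 15 > P20/tier2 11 > P30/tier1 9 > P30/tier2 2.
P28/tier1 (30): +70 ; 230 left.
P18/tier1 (28): +80 ; 150 left.
Fill P28 tier2 block (70 at 26) ; 80 left.
Fill P18 tier2 block (30 at 22) ; 50 left.
50 remain; put them into P22 tier1 at 21.
Total = 30×70 + 28×80 + 26×70 + 22×30 + 21×50 = 7870.

7870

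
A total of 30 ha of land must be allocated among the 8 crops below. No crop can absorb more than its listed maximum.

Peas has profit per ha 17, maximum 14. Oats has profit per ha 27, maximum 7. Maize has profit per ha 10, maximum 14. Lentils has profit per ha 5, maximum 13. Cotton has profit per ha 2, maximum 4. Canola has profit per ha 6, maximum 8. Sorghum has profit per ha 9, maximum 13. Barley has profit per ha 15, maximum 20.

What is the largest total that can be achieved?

562

Rank by profit per ha: Oats 27 > Peas 17 > Barley 15 > Maize 10 > Sorghum 9 > Canola 6 > Lentils 5 > Cotton 2.
Give Oats 7 to hit its cap of 7 — 23 left.
Give Peas 14 to hit its cap of 14 — 9 left.
Barley has room for 20 but only 9 remain, so it gets 9.
Total = 17×14 + 27×7 + 15×9 = 562.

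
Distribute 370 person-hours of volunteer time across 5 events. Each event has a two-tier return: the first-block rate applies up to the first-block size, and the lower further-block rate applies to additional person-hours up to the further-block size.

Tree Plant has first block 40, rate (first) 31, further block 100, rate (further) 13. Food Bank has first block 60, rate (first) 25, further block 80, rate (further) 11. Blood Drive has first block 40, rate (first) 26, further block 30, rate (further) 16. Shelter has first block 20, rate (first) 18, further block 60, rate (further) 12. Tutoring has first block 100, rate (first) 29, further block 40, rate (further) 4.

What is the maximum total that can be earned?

Order all 10 blocks by rate: Tree Plant/tier1 31 > Tutoring/tier1 29 > Blood Drive/tier1 26 > Food Bank/tier1 25 > Shelter/tier1 18 > Blood Drive/tier2 16 > Tree Plant/tier2 13 > Shelter/tier2 12 > Food Bank/tier2 11 > Tutoring/tier2 4.
Fill Tree Plant tier1 block (40 at 31) → 330 left.
Fill Tutoring tier1 block (100 at 29) → 230 left.
Blood Drive tier1 at 26: fill all 40 → 190 left.
Food Bank tier1 at 25: fill all 60 → 130 left.
Shelter tier1 at 18: fill all 20 → 110 left.
Blood Drive/tier2 (16): +30 → 80 left.
Tree Plant tier2 at 13: only 80 left, fill 80.
Total = 31×40 + 29×100 + 26×40 + 25×60 + 18×20 + 16×30 + 13×80 = 8560.

8560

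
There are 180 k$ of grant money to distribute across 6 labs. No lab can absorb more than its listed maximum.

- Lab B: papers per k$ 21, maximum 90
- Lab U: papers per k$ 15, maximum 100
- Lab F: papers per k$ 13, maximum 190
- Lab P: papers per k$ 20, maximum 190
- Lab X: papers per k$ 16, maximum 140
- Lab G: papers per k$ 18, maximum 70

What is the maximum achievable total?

3690

Highest papers per k$ first: Lab B 21 > Lab P 20 > Lab G 18 > Lab X 16 > Lab U 15 > Lab F 13.
Lab B: +90 to 90 (cap) → 90 left.
Lab P: +90 (room for 190) → 90. Pool exhausted.
Total = 21×90 + 20×90 = 3690.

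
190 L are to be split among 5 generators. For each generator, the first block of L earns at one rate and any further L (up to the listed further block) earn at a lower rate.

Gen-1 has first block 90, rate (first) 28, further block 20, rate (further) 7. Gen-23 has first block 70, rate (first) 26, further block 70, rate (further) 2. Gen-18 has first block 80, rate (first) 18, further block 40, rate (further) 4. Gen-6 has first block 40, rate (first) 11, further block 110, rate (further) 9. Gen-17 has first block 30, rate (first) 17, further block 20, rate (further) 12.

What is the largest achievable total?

Treat each block as its own option and order by rate: Gen-1/T1 28 > Gen-23/T1 26 > Gen-18/T1 18 > Gen-17/T1 17 > Gen-17/T2 12 > Gen-6/T1 11 > Gen-6/T2 9 > Gen-1/T2 7 > Gen-18/T2 4 > Gen-23/T2 2.
Fill Gen-1 T1 block (90 at 28) — 100 left.
Gen-23/T1 (26): +70 — 30 left.
Gen-18/T1: +30 of 80 at 18; pool empty.
Total = 28×90 + 26×70 + 18×30 = 4880.

4880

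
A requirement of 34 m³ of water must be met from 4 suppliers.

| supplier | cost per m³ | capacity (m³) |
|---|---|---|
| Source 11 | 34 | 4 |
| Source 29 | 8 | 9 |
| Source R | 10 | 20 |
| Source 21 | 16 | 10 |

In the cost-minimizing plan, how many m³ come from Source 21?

5

Use suppliers in increasing cost order.
Source 29 at 8: take all 9 m³ ; 25 still needed.
Source R at 10: take all 20 m³ ; 5 still needed.
Source 21 at 16: take 5 of its 10 ; requirement met.
Source 11: unused.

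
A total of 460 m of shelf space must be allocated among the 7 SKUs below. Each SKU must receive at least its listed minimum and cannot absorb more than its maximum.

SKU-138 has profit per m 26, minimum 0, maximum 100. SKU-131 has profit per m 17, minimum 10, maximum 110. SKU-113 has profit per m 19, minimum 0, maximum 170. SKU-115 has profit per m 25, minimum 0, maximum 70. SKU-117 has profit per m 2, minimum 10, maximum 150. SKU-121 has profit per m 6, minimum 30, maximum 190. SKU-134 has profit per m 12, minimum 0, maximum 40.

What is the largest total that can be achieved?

Meeting every minimum uses 0+10+0+0+10+30+0 = 50 m, leaving 410.
Rank by profit per m: SKU-138 26 > SKU-115 25 > SKU-113 19 > SKU-131 17 > SKU-134 12 > SKU-121 6 > SKU-117 2.
Give SKU-138 100 more to hit its cap of 100 — 310 left.
SKU-115 takes 70 more to reach its cap of 70 — 240 left.
SKU-113 takes 170 more to reach its cap of 170 — 70 left.
Only 70 left; SKU-131 takes them to reach 80.
Total = 26×100 + 17×80 + 19×170 + 25×70 + 2×10 + 6×30 = 9140.

9140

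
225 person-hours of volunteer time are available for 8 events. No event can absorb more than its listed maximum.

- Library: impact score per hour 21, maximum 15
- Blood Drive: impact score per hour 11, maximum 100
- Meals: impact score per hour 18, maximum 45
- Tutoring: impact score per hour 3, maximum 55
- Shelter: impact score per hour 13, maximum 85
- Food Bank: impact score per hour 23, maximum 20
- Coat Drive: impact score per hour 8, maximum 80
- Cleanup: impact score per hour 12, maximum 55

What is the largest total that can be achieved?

Rank by impact score per hour: Food Bank 23 > Library 21 > Meals 18 > Shelter 13 > Cleanup 12 > Blood Drive 11 > Coat Drive 8 > Tutoring 3.
Food Bank takes 20 to reach its cap of 20 — 205 left.
Library takes 15 to reach its cap of 15 — 190 left.
Meals takes 45 to reach its cap of 45 — 145 left.
Shelter takes 85 to reach its cap of 85 — 60 left.
Give Cleanup 55 to hit its cap of 55 — 5 left.
Blood Drive has room for 100 but only 5 remain, so it gets 5.
Total = 21×15 + 11×5 + 18×45 + 13×85 + 23×20 + 12×55 = 3405.

3405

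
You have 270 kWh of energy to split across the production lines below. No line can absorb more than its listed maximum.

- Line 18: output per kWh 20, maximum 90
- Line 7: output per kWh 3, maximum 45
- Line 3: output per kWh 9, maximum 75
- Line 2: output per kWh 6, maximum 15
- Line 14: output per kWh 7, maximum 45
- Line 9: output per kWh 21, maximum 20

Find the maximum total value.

Rank by output per kWh: Line 9 21 > Line 18 20 > Line 3 9 > Line 14 7 > Line 2 6 > Line 7 3.
Give Line 9 20 to hit its cap of 20 → 250 left.
Give Line 18 90 to hit its cap of 90 → 160 left.
Line 3 takes 75 to reach its cap of 75 → 85 left.
Line 14: +45 to 45 (cap) → 40 left.
Line 2 takes 15 to reach its cap of 15 → 25 left.
Line 7: +25 (room for 45) → 25. Pool exhausted.
Total = 20×90 + 3×25 + 9×75 + 6×15 + 7×45 + 21×20 = 3375.

3375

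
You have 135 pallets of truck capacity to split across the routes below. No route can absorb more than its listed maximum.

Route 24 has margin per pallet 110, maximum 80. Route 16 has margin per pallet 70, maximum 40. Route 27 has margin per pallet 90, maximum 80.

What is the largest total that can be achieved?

13750

Order the routes by margin per pallet: Route 24 110 > Route 27 90 > Route 16 70.
Route 24: +80 to 80 (cap) → 55 left.
Route 27 has room for 80 but only 55 remain, so it gets 55.
Total = 110×80 + 90×55 = 13750.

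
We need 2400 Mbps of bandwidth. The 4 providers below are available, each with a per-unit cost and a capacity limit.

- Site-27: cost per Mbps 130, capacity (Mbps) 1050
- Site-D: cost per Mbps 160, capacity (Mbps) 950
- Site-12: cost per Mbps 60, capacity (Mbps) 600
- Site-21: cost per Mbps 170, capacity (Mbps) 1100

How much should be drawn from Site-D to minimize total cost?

Cheapest first:
Site-12 at 60: take all 600 Mbps — 1800 still needed.
Site-27 at 130: take all 1050 Mbps — 750 still needed.
Site-D (160): take the remaining 750 — done.
Site-21: unused.

750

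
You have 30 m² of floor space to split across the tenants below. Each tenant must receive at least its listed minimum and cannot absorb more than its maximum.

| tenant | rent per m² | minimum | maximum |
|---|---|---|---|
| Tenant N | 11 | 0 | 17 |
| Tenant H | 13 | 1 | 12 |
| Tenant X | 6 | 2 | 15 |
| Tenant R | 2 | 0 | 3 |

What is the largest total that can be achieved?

Meeting every minimum uses 0+1+2+0 = 3 m², leaving 27.
Order the tenants by rent per m²: Tenant H 13 > Tenant N 11 > Tenant X 6 > Tenant R 2.
Give Tenant H 11 more to hit its cap of 12 ; 16 left.
Only 16 left; Tenant N takes them to reach 16.
Total = 11×16 + 13×12 + 6×2 = 344.

344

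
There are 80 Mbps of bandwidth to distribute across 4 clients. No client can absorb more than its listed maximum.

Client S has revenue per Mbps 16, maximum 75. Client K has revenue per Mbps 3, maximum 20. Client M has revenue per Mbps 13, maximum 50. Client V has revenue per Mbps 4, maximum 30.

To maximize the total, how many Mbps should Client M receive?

Rank by revenue per Mbps: Client S 16 > Client M 13 > Client V 4 > Client K 3.
Give Client S 75 to hit its cap of 75 — 5 left.
Client M has room for 50 but only 5 remain, so it gets 5.

5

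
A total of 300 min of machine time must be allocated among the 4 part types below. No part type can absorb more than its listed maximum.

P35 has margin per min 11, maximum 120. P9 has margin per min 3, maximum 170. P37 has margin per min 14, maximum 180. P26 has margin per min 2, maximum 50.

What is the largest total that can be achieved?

Highest margin per min first: P37 14 > P35 11 > P9 3 > P26 2.
P37 takes 180 to reach its cap of 180 → 120 left.
P35 takes 120 to reach its cap of 120 → 0 left.
Total = 11×120 + 14×180 = 3840.

3840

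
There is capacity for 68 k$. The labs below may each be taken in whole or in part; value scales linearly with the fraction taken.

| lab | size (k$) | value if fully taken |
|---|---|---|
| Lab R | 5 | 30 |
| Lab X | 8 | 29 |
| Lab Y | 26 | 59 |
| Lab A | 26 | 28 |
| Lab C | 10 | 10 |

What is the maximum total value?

Best value per unit of size first: Lab R 30/5≈6, Lab X 29/8≈3.62, Lab Y 59/26≈2.27, Lab A 28/26≈1.08, Lab C 10/10≈1.
Take all of Lab R (5 k$, value 30) ; 63 k$ left.
Take all of Lab X (8 k$, value 29) ; 55 k$ left.
Lab Y: take in full, 26 k$ for value 59 ; 29 left.
Take all of Lab A (26 k$, value 28) ; 3 k$ left.
Only 3 k$ remain; take 3/10 of Lab C for value 10×3/10 = 3.
Total value = 149.

149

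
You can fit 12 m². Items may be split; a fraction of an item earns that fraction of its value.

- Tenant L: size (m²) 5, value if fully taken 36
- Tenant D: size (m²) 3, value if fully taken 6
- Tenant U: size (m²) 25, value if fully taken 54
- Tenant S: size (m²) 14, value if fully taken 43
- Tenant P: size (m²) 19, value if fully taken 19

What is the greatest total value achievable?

57.5

Sort by value density: Tenant L 36/5≈7.2, Tenant S 43/14≈3.07, Tenant U 54/25≈2.16, Tenant D 6/3≈2, Tenant P 19/19≈1.
Take all of Tenant L (5 m², value 36) → 7 m² left.
7 m² left: a 7/14 share of Tenant S gives 43×7/14 = 21.5.
Total value = 57.5.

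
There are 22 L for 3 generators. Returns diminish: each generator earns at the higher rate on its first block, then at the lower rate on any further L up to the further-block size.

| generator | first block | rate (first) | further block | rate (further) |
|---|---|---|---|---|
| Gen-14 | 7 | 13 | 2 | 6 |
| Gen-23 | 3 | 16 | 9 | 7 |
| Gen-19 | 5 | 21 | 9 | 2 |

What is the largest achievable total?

Order all 6 blocks by rate: Gen-19/first 21 > Gen-23/first 16 > Gen-14/first 13 > Gen-23/second 7 > Gen-14/second 6 > Gen-19/second 2.
Gen-19/first (21): +5 → 17 left.
Gen-23 first at 16: fill all 3 → 14 left.
Fill Gen-14 first block (7 at 13) → 7 left.
Gen-23 second at 7: only 7 left, fill 7.
Total = 21×5 + 16×3 + 13×7 + 7×7 = 293.

293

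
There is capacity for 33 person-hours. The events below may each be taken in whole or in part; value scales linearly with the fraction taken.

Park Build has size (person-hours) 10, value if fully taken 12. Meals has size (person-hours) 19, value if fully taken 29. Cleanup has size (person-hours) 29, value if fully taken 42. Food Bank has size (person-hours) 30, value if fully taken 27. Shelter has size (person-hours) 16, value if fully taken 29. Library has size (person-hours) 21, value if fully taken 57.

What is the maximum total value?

78.75

Sort by value density: Library 57/21≈2.71, Shelter 29/16≈1.81, Meals 29/19≈1.53, Cleanup 42/29≈1.45, Park Build 12/10≈1.2, Food Bank 27/30≈0.9.
Library: take in full, 21 person-hours for value 57 ; 12 left.
Only 12 person-hours remain; take 12/16 of Shelter for value 29×12/16 = 21.75.
Total value = 78.75.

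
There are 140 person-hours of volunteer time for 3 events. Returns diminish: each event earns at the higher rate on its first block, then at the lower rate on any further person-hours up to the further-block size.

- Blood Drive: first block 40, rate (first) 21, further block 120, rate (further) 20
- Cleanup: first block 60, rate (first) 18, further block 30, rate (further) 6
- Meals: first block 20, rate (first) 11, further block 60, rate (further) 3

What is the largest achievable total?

2840

Treat each block as its own option and order by rate: Blood Drive/first 21 > Blood Drive/second 20 > Cleanup/first 18 > Meals/first 11 > Cleanup/second 6 > Meals/second 3.
Fill Blood Drive first block (40 at 21) ; 100 left.
Blood Drive/second: +100 of 120 at 20; pool empty.
Total = 21×40 + 20×100 = 2840.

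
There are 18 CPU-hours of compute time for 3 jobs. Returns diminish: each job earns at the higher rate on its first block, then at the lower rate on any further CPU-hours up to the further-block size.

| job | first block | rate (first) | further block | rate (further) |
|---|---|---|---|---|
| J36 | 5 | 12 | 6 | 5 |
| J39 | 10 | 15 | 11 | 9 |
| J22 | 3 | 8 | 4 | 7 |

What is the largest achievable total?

237

Order all 6 blocks by rate: J39/first 15 > J36/first 12 > J39/second 9 > J22/first 8 > J22/second 7 > J36/second 5.
J39 first at 15: fill all 10 — 8 left.
J36/first (12): +5 — 3 left.
J39 second at 9: only 3 left, fill 3.
Total = 15×10 + 12×5 + 9×3 = 237.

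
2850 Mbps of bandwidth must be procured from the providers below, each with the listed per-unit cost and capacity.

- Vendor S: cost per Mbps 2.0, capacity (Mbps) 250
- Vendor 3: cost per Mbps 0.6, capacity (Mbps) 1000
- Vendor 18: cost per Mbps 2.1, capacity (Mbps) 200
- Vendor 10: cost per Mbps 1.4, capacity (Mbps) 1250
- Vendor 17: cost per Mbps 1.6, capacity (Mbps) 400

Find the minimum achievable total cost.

3390

Fill from the cheapest provider first.
Vendor 3 (0.6): use full 1000 ; 1850 Mbps to go.
Vendor 10 at 1.4: take all 1250 Mbps ; 600 still needed.
Vendor 17 at 1.6: take all 400 Mbps ; 200 still needed.
Take 200 from Vendor S at 2.0 to finish.
Vendor 18: unused.
Cost = 1000×0.6 + 1250×1.4 + 400×1.6 + 200×2.0 = 3390.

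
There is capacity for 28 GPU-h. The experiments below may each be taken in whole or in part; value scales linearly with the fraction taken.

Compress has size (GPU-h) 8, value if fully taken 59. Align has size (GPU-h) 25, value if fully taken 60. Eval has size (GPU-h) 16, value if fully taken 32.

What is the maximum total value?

Sort by value density: Compress 59/8≈7.38, Align 60/25≈2.4, Eval 32/16≈2.
Compress: take in full, 8 GPU-h for value 59 → 20 left.
20 GPU-h left: a 20/25 share of Align gives 60×20/25 = 48.
Total value = 107.

107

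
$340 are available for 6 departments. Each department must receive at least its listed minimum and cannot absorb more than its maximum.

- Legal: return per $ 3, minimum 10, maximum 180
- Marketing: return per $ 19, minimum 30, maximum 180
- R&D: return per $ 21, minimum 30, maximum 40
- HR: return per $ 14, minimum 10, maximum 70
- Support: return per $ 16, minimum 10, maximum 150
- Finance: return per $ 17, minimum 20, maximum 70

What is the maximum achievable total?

6100

Meeting every minimum uses 10+30+30+10+10+20 = 110 $, leaving 230.
Order the departments by return per $: R&D 21 > Marketing 19 > Finance 17 > Support 16 > HR 14 > Legal 3.
R&D: +10 to 40 (cap) — 220 left.
Give Marketing 150 more to hit its cap of 180 — 70 left.
Finance takes 50 more to reach its cap of 70 — 20 left.
Support: +20 (room for 140) → 30. Pool exhausted.
Total = 3×10 + 19×180 + 21×40 + 14×10 + 16×30 + 17×70 = 6100.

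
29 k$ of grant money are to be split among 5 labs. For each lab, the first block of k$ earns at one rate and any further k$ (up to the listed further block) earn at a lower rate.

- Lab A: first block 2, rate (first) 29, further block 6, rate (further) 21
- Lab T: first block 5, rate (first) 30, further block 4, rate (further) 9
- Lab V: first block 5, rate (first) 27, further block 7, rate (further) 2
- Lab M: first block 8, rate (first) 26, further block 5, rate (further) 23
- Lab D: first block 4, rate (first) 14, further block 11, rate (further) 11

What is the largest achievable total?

750

Order all 10 blocks by rate: Lab T/T1 30 > Lab A/T1 29 > Lab V/T1 27 > Lab M/T1 26 > Lab M/T2 23 > Lab A/T2 21 > Lab D/T1 14 > Lab D/T2 11 > Lab T/T2 9 > Lab V/T2 2.
Lab T/T1 (30): +5 ; 24 left.
Fill Lab A T1 block (2 at 29) ; 22 left.
Fill Lab V T1 block (5 at 27) ; 17 left.
Lab M T1 at 26: fill all 8 ; 9 left.
Lab M/T2 (23): +5 ; 4 left.
Lab A T2 at 21: only 4 left, fill 4.
Total = 30×5 + 29×2 + 27×5 + 26×8 + 23×5 + 21×4 = 750.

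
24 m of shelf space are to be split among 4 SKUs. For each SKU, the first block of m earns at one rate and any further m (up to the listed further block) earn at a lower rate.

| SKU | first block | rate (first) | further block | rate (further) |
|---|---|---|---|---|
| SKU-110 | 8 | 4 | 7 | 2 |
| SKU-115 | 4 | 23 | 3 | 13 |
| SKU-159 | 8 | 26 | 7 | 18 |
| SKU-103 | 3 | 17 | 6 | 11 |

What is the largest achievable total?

503

Treat each block as its own option and order by rate: SKU-159/tier1 26 > SKU-115/tier1 23 > SKU-159/tier2 18 > SKU-103/tier1 17 > SKU-115/tier2 13 > SKU-103/tier2 11 > SKU-110/tier1 4 > SKU-110/tier2 2.
SKU-159/tier1 (26): +8 — 16 left.
Fill SKU-115 tier1 block (4 at 23) — 12 left.
Fill SKU-159 tier2 block (7 at 18) — 5 left.
SKU-103 tier1 at 17: fill all 3 — 2 left.
SKU-115/tier2: +2 of 3 at 13; pool empty.
Total = 26×8 + 23×4 + 18×7 + 17×3 + 13×2 = 503.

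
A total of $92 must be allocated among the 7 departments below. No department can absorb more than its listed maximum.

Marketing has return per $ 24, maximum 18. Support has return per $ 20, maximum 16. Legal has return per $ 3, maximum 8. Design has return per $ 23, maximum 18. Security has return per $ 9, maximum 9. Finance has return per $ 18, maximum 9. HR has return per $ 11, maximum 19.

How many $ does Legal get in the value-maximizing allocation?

3

Order the departments by return per $: Marketing 24 > Design 23 > Support 20 > Finance 18 > HR 11 > Security 9 > Legal 3.
Give Marketing 18 to hit its cap of 18 → 74 left.
Give Design 18 to hit its cap of 18 → 56 left.
Support: +16 to 16 (cap) → 40 left.
Finance takes 9 to reach its cap of 9 → 31 left.
HR takes 19 to reach its cap of 19 → 12 left.
Security takes 9 to reach its cap of 9 → 3 left.
Legal: +3 (room for 8) → 3. Pool exhausted.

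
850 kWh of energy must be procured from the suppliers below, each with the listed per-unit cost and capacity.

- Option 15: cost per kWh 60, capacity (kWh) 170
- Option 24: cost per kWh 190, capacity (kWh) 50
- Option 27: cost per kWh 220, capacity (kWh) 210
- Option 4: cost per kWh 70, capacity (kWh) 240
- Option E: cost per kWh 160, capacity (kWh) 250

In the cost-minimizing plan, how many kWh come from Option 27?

Cheapest first:
Option 15 at 60: take all 170 kWh ; 680 still needed.
Option 4 (70): use full 240 ; 440 kWh to go.
Take 250 from Option E at 160 ; need 190 more.
Option 24 at 190: take all 50 kWh ; 140 still needed.
Take 140 from Option 27 at 220 to finish.

140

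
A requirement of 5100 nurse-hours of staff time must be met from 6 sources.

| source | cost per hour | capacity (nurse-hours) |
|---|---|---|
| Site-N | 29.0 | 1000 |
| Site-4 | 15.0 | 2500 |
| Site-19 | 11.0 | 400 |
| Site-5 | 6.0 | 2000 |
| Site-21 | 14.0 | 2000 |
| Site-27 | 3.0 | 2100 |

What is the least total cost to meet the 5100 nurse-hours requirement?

Fill from the cheapest source first.
Site-27 at 3.0: take all 2100 nurse-hours ; 3000 still needed.
Site-5 at 6.0: take all 2000 nurse-hours ; 1000 still needed.
Site-19 (11.0): use full 400 ; 600 nurse-hours to go.
Take 600 from Site-21 at 14.0 to finish.
Site-4, Site-N: unused.
Cost = 2100×3.0 + 2000×6.0 + 400×11.0 + 600×14.0 = 31100.

31100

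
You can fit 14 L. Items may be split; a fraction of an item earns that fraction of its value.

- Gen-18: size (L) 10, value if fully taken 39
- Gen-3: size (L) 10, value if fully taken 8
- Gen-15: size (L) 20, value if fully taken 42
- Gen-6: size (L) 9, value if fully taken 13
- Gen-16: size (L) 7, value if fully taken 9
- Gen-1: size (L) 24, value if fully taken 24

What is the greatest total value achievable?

47.4

Best value per unit of size first: Gen-18 39/10≈3.9, Gen-15 42/20≈2.1, Gen-6 13/9≈1.44, Gen-16 9/7≈1.29, Gen-1 24/24≈1, Gen-3 8/10≈0.8.
All 10 L of Gen-18 fit (value 39) — 4 remain.
4 L left: a 4/20 share of Gen-15 gives 42×4/20 = 8.4.
Total value = 47.4.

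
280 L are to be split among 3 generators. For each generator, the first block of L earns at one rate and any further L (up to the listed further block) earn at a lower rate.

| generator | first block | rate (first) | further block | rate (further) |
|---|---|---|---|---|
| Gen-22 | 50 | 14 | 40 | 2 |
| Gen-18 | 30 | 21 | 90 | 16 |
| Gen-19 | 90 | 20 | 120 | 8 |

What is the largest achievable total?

Treat each block as its own option and order by rate: Gen-18/T1 21 > Gen-19/T1 20 > Gen-18/T2 16 > Gen-22/T1 14 > Gen-19/T2 8 > Gen-22/T2 2.
Fill Gen-18 T1 block (30 at 21) → 250 left.
Gen-19/T1 (20): +90 → 160 left.
Fill Gen-18 T2 block (90 at 16) → 70 left.
Gen-22/T1 (14): +50 → 20 left.
Gen-19/T2: +20 of 120 at 8; pool empty.
Total = 21×30 + 20×90 + 16×90 + 14×50 + 8×20 = 4730.

4730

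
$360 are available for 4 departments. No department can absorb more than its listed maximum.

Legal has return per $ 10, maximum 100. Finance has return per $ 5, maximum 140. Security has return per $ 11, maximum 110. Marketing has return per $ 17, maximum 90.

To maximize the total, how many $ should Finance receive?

60

Order the departments by return per $: Marketing 17 > Security 11 > Legal 10 > Finance 5.
Marketing takes 90 to reach its cap of 90 — 270 left.
Security takes 110 to reach its cap of 110 — 160 left.
Legal: +100 to 100 (cap) — 60 left.
Finance has room for 140 but only 60 remain, so it gets 60.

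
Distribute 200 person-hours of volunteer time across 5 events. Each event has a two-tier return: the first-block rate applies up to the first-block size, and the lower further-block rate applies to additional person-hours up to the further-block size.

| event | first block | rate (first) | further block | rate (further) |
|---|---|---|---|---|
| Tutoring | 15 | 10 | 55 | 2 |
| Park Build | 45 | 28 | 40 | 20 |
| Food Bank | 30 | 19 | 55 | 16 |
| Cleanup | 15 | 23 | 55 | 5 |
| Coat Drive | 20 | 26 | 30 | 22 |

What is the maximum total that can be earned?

4475

Treat each block as its own option and order by rate: Park Build/T1 28 > Coat Drive/T1 26 > Cleanup/T1 23 > Coat Drive/T2 22 > Park Build/T2 20 > Food Bank/T1 19 > Food Bank/T2 16 > Tutoring/T1 10 > Cleanup/T2 5 > Tutoring/T2 2.
Fill Park Build T1 block (45 at 28) ; 155 left.
Coat Drive T1 at 26: fill all 20 ; 135 left.
Cleanup T1 at 23: fill all 15 ; 120 left.
Coat Drive T2 at 22: fill all 30 ; 90 left.
Park Build/T2 (20): +40 ; 50 left.
Fill Food Bank T1 block (30 at 19) ; 20 left.
20 remain; put them into Food Bank T2 at 16.
Total = 28×45 + 26×20 + 23×15 + 22×30 + 20×40 + 19×30 + 16×20 = 4475.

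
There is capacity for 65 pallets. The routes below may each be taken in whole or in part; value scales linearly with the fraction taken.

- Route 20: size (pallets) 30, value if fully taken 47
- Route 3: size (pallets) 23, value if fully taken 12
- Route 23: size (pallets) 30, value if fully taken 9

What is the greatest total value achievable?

62.6

Sort by value density: Route 20 47/30≈1.57, Route 3 12/23≈0.522, Route 23 9/30≈0.3.
Route 20: take in full, 30 pallets for value 47 ; 35 left.
All 23 pallets of Route 3 fit (value 12) ; 12 remain.
12 pallets left: a 12/30 share of Route 23 gives 9×12/30 = 3.6.
Total value = 62.6.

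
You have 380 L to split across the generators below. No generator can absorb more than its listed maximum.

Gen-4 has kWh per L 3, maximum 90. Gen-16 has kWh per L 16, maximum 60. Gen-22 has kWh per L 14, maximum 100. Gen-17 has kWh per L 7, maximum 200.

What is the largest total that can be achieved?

Rank by kWh per L: Gen-16 16 > Gen-22 14 > Gen-17 7 > Gen-4 3.
Give Gen-16 60 to hit its cap of 60 ; 320 left.
Gen-22: +100 to 100 (cap) ; 220 left.
Gen-17 takes 200 to reach its cap of 200 ; 20 left.
Gen-4: +20 (room for 90) → 20. Pool exhausted.
Total = 3×20 + 16×60 + 14×100 + 7×200 = 3820.

3820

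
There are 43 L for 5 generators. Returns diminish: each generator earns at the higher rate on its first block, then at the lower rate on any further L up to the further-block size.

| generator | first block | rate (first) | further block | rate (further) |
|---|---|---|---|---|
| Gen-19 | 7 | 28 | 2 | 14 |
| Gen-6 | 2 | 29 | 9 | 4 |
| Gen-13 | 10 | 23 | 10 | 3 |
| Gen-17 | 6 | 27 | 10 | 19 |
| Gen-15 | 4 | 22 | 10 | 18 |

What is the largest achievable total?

996

Rank every tier by rate: Gen-6/tier1 29 > Gen-19/tier1 28 > Gen-17/tier1 27 > Gen-13/tier1 23 > Gen-15/tier1 22 > Gen-17/tier2 19 > Gen-15/tier2 18 > Gen-19/tier2 14 > Gen-6/tier2 4 > Gen-13/tier2 3.
Gen-6 tier1 at 29: fill all 2 ; 41 left.
Fill Gen-19 tier1 block (7 at 28) ; 34 left.
Fill Gen-17 tier1 block (6 at 27) ; 28 left.
Fill Gen-13 tier1 block (10 at 23) ; 18 left.
Gen-15/tier1 (22): +4 ; 14 left.
Gen-17/tier2 (19): +10 ; 4 left.
4 remain; put them into Gen-15 tier2 at 18.
Total = 29×2 + 28×7 + 27×6 + 23×10 + 22×4 + 19×10 + 18×4 = 996.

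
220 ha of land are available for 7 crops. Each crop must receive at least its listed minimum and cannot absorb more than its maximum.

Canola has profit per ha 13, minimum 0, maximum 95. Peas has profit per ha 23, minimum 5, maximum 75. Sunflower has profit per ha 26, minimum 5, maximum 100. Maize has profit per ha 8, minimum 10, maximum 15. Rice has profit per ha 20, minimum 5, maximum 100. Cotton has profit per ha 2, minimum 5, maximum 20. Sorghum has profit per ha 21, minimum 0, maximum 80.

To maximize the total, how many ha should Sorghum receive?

25

Meeting every minimum uses 0+5+5+10+5+5+0 = 30 ha, leaving 190.
Highest profit per ha first: Sunflower 26 > Peas 23 > Sorghum 21 > Rice 20 > Canola 13 > Maize 8 > Cotton 2.
Sunflower: +95 to 100 (cap) — 95 left.
Give Peas 70 more to hit its cap of 75 — 25 left.
Only 25 left; Sorghum takes them to reach 25.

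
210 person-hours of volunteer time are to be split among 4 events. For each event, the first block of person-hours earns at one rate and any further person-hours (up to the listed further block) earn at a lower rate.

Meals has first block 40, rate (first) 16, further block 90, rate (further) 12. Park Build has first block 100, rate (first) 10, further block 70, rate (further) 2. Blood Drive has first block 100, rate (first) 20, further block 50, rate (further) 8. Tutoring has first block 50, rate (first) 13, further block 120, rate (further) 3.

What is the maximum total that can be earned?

Order all 8 blocks by rate: Blood Drive/T1 20 > Meals/T1 16 > Tutoring/T1 13 > Meals/T2 12 > Park Build/T1 10 > Blood Drive/T2 8 > Tutoring/T2 3 > Park Build/T2 2.
Blood Drive/T1 (20): +100 — 110 left.
Meals/T1 (16): +40 — 70 left.
Fill Tutoring T1 block (50 at 13) — 20 left.
Meals/T2: +20 of 90 at 12; pool empty.
Total = 20×100 + 16×40 + 13×50 + 12×20 = 3530.

3530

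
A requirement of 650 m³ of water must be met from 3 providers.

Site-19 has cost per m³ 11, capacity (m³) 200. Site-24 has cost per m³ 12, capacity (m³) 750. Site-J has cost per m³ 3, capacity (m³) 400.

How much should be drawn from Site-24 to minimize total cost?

Cheapest first:
Take 400 from Site-J at 3 ; need 250 more.
Site-19 at 11: take all 200 m³ ; 50 still needed.
Site-24 at 12: take 50 of its 750 ; requirement met.

50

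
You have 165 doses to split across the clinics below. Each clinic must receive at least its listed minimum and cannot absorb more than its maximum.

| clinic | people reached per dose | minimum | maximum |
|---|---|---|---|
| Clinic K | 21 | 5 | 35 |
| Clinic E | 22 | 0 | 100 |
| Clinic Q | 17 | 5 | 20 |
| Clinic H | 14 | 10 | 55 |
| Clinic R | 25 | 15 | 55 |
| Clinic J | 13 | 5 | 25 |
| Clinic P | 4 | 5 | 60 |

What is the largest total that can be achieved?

3550

Meeting every minimum uses 5+0+5+10+15+5+5 = 45 doses, leaving 120.
Order the clinics by people reached per dose: Clinic R 25 > Clinic E 22 > Clinic K 21 > Clinic Q 17 > Clinic H 14 > Clinic J 13 > Clinic P 4.
Clinic R: +40 to 55 (cap) → 80 left.
Only 80 left; Clinic E takes them to reach 80.
Total = 21×5 + 22×80 + 17×5 + 14×10 + 25×55 + 13×5 + 4×5 = 3550.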